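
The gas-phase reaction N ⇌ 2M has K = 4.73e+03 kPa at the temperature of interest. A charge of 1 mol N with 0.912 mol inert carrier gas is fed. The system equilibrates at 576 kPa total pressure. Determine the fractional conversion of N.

X = 0.868

Let X = conversion of N (basis 1 mol N); extent of reaction ξ = X.
Mole table: n_N = 1 − X; n_M = 2X; n_I = 0.912 (inert).
n_T = Σnᵢ = 1.91 + X.
y_i = n_i/n_T, p_i = y_i·P. K = p_M^2 / (p_N).
Substituting and setting equal to 4.73e+03 kPa gives a polynomial in X; the root in (0,1) is X = 0.868.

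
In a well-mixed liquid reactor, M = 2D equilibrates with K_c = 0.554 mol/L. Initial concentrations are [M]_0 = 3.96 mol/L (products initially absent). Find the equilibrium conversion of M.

X = 0.170

Let X = conversion of M; extent ξ = 3.96·X mol/L.
Concentrations: [M] = 3.96 − 3.96X; [D] = 7.92X.
K_c = [D]^2 / ([M]).
Equating to 0.554 mol/L: the physical root is X = 0.170.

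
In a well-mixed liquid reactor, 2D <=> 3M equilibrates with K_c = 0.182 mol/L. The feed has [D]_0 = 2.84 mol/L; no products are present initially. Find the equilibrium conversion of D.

X = 0.225

Let X = conversion of D; extent ξ = 2.84X/2 mol/L.
Concentrations: [D] = 2.84 − 2.84X; [M] = 4.26X.
K_c = [M]^3 / ([D]^2).
Setting equal to 0.182 and solving for X on (0,1) gives X = 0.225.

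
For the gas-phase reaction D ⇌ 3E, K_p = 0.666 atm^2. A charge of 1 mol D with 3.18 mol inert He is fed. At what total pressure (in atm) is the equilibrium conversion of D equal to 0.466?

Take 1 mol D as basis and let X be its fractional conversion, so ξ = X.
Mole table: n_D = 1 − X; n_E = 3X; n_I = 3.18 (inert).
n_T = Σnᵢ = 4.18 + 2X.
K_p = p_E^3 / (p_D) with p_i = (n_i/n_T)·P.
At X = 0.466: the mole-fraction product g(X) = Π y_i^ν_i = 0.1958. Since K_p = g(X)·P^{2}, P = (K_p/g)^(1/2) = (0.666/0.1958)^(1/2) = 1.84 atm.

P = 1.84 atm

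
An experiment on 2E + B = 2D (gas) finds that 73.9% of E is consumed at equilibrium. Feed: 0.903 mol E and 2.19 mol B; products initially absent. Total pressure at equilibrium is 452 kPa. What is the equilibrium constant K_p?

K_p = 0.0264 kPa^-1

Take 0.903 mol E as basis and let X be its fractional conversion, so ξ = 0.452X.
Moles: n_E = 0.903 − 0.903X; n_B = 2.19 − 0.452X; n_D = 0.903X.
Summing: n_T = 3.09 − 0.452X.
At X = 0.739: n_E = 0.236, n_B = 1.86, n_D = 0.667, n_T = 2.76.
p_i = (n_i/n_T)·P. K_p = p_D^2 / (p_E^2 p_B) = 0.0264 kPa^-1.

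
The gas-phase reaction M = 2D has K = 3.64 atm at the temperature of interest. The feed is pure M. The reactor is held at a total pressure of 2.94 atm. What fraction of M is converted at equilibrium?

Let X = conversion of M (basis 1 mol M); extent of reaction ξ = X.
At extent ξ: n_M = 1 − X; n_D = 2X.
Summing: n_T = 1 + X.
Mole fractions y_i = n_i/n_T; K = p_D^2 / (p_M) with p_i = y_i·P.
Equating to 3.64 atm and solving on 0 < X < 1: X = 0.486.

X = 0.486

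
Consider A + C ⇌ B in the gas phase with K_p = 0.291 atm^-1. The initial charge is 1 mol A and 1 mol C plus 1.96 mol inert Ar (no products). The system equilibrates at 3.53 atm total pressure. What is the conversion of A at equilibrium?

X = 0.182

Let X = conversion of A (basis 1 mol A); extent of reaction ξ = X.
Mole table: n_A = 1 − X; n_C = 1 − X; n_B = X; n_I = 1.96 (inert).
Summing: n_T = 3.96 − X.
With p_i = (n_i/n_T)P, K_p = p_B / (p_A p_C).
Setting this equal to 0.291 atm^-1 and taking the physical root (0 < X < 1) gives X = 0.182.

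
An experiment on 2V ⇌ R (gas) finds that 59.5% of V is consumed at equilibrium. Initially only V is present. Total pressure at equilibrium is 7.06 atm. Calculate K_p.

K_p = 0.18 atm^-1

Take 1 mol V as basis and let X be its fractional conversion, so ξ = 0.5X.
Mole table: n_V = 1 − X; n_R = 0.5X.
Summing: n_T = 1 − 0.5X.
At X = 0.595: n_V = 0.405, n_R = 0.297, n_T = 0.703.
p_i = (n_i/n_T)·P. K_p = p_R / (p_V^2) = 0.18 atm^-1.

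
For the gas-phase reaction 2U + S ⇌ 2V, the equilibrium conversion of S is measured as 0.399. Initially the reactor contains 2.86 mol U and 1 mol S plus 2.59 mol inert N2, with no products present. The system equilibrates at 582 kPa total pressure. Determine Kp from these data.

Kp = 0.00259 kPa^-1

Let X = conversion of S (basis 1 mol S); extent of reaction ξ = X.
Moles: n_U = 2.86 − 2X; n_S = 1 − X; n_V = 2X; n_I = 2.59 (inert).
Summing: n_T = 6.45 − X.
At X = 0.399: n_U = 2.06, n_S = 0.601, n_V = 0.798, n_T = 6.05.
p_i = (n_i/n_T)·P. Kp = p_V^2 / (p_U^2 p_S) = 0.00259 kPa^-1.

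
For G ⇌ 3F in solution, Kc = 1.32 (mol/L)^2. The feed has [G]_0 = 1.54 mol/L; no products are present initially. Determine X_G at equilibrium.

X = 0.249

Let X = conversion of G; extent ξ = 1.54·X mol/L.
Concentrations: [G] = 1.54 − 1.54X; [F] = 4.62X.
Kc = [F]^3 / ([G]).
Solving Kc = 1.32 for X ∈ (0,1): X = 0.249.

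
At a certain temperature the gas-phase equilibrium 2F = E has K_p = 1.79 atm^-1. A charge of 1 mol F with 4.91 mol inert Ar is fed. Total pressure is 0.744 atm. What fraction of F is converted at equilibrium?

Take 1 mol F as basis and let X be its fractional conversion, so ξ = 0.5X.
Moles: n_F = 1 − X; n_E = 0.5X; n_I = 4.91 (inert).
Total moles n_T = 5.91 − 0.5X.
Mole fractions y_i = n_i/n_T; K_p = p_E / (p_F^2) with p_i = y_i·P.
Setting this equal to 1.79 atm^-1 and taking the physical root (0 < X < 1) gives X = 0.255.

X = 0.255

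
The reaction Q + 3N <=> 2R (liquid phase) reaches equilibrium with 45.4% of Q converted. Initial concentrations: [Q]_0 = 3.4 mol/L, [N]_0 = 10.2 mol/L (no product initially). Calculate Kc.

Kc = 0.0297 (mol/L)^-2

Let X = conversion of Q.
Concentrations: [Q] = 3.4 − 3.4X; [N] = 10.2 − 10.2X; [R] = 6.8X.
At X = 0.454: [Q] = 1.86, [N] = 5.57, [R] = 3.09.
Kc = [R]^2 / ([Q] [N]^3) = 0.0297 (mol/L)^-2.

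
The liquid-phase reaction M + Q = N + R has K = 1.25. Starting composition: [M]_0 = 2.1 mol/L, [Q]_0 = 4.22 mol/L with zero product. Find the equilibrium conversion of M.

Let X = conversion of M; extent ξ = 2.1·X mol/L.
Concentrations: [M] = 2.1 − 2.1X; [Q] = 4.22 − 2.1X; [N] = 2.1X; [R] = 2.1X.
K = [N] [R] / ([M] [Q]).
Equating to 1.25: the physical root is X = 0.700.

X = 0.700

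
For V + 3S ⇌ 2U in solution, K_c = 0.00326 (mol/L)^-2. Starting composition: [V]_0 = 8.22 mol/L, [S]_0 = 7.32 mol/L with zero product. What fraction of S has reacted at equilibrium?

X = 0.339

Let X = conversion of S; extent ξ = 7.32X/3 mol/L.
Concentrations: [V] = 8.22 − 2.44X; [S] = 7.32 − 7.32X; [U] = 4.88X.
K_c = [U]^2 / ([V] [S]^3).
Solving K_c = 0.00326 for X ∈ (0,1): X = 0.339.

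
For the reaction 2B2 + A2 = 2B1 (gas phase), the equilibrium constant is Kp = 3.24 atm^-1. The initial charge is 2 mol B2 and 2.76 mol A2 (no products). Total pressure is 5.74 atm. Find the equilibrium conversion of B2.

X = 0.753

Take 2 mol B2 as basis and let X be its fractional conversion, so ξ = X.
Species balance: n_B2 = 2 − 2X; n_A2 = 2.76 − X; n_B1 = 2X.
n_T = Σnᵢ = 4.76 − X.
Mole fractions y_i = n_i/n_T; Kp = p_B1^2 / (p_B2^2 p_A2) with p_i = y_i·P.
Setting this equal to 3.24 atm^-1 and taking the physical root (0 < X < 1) gives X = 0.753.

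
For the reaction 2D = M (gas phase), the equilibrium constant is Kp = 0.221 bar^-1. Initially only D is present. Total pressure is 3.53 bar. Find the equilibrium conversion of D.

X = 0.507

Let X = conversion of D (basis 1 mol D); extent of reaction ξ = 0.5X.
Species balance: n_D = 1 − X; n_M = 0.5X.
Total moles n_T = 1 − 0.5X.
Mole fractions y_i = n_i/n_T; Kp = p_M / (p_D^2) with p_i = y_i·P.
Setting this equal to 0.221 bar^-1 and taking the physical root (0 < X < 1) gives X = 0.507.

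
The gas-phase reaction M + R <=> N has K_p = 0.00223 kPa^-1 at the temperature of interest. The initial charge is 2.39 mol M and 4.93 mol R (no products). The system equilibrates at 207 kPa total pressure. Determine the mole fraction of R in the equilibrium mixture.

Let X = conversion of M (basis 2.39 mol M); extent of reaction ξ = 2.39X.
Moles: n_M = 2.39 − 2.39X; n_R = 4.93 − 2.39X; n_N = 2.39X.
Summing: n_T = 7.32 − 2.39X.
y_i = n_i/n_T, p_i = y_i·P. K_p = p_N / (p_M p_R).
Equating to 0.00223 kPa^-1 and solving on 0 < X < 1: X = 0.230.
Then n_R = 4.38, n_T = 6.77, so y_R = 0.647.

y_R = 0.647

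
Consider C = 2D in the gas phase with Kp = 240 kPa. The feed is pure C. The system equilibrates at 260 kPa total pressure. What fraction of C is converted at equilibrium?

Let X = conversion of C (basis 1 mol C); extent of reaction ξ = X.
Mole table: n_C = 1 − X; n_D = 2X.
n_T = Σnᵢ = 1 + X.
y_i = n_i/n_T, p_i = y_i·P. Kp = p_D^2 / (p_C).
Substituting and setting equal to 240 kPa gives a polynomial in X; the root in (0,1) is X = 0.433.

X = 0.433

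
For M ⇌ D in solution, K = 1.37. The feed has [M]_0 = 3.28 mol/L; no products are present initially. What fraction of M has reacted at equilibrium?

Let X = conversion of M; extent ξ = 3.28·X mol/L.
Concentrations: [M] = 3.28 − 3.28X; [D] = 3.28X.
K = [D] / ([M]).
This equals 1.37 at X = 0.578 (the root in 0 < X < 1).

X = 0.578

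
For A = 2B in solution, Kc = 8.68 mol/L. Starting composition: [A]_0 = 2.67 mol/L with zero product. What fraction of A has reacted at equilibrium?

Let X = conversion of A; extent ξ = 2.67·X mol/L.
Concentrations: [A] = 2.67 − 2.67X; [B] = 5.34X.
Kc = [B]^2 / ([A]).
Solving Kc = 8.68 for X ∈ (0,1): X = 0.583.

X = 0.583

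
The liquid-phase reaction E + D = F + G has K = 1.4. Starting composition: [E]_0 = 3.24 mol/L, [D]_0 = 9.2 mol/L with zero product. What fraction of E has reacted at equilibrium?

X = 0.785

Let X = conversion of E; extent ξ = 3.24·X mol/L.
Concentrations: [E] = 3.24 − 3.24X; [D] = 9.2 − 3.24X; [F] = 3.24X; [G] = 3.24X.
K = [F] [G] / ([E] [D]).
Setting equal to 1.4 and solving for X on (0,1) gives X = 0.785.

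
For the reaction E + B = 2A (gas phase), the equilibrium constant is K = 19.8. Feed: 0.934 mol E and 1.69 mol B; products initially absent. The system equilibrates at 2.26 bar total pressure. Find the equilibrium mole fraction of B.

y_B = 0.342

Basis: 0.934 mol E initially; let X = conversion of E. Extent ξ = 0.934X.
At extent ξ: n_E = 0.934 − 0.934X; n_B = 1.69 − 0.934X; n_A = 1.87X.
Since Δν = 0, n_T = 2.62 throughout.
With p_i = (n_i/n_T)P, K = p_A^2 / (p_E p_B).
This yields a degree-2 equation in X; solving on (0,1), X = 0.849.
Then n_B = 0.897, n_T = 2.62, so y_B = 0.342.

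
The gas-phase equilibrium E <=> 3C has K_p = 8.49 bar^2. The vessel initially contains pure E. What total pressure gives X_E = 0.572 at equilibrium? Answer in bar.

P = 1.82 bar

Take 1 mol E as basis and let X be its fractional conversion, so ξ = X.
Mole table: n_E = 1 − X; n_C = 3X.
n_T = Σnᵢ = 1 + 2X.
K_p = p_C^3 / (p_E) with p_i = (n_i/n_T)·P.
At X = 0.572: the mole-fraction product g(X) = Π y_i^ν_i = 2.568. Since K_p = g(X)·P^{2}, P = (K_p/g)^(1/2) = (8.49/2.568)^(1/2) = 1.82 bar.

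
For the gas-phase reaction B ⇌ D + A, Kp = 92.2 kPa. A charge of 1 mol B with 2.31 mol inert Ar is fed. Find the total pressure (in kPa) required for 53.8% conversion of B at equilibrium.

Let X = conversion of B (basis 1 mol B); extent of reaction ξ = X.
Moles: n_B = 1 − X; n_D = X; n_A = X; n_I = 2.31 (inert).
Total moles n_T = 3.31 + X.
Kp = p_D p_A / (p_B) with p_i = (n_i/n_T)·P.
At X = 0.538: the mole-fraction product g(X) = Π y_i^ν_i = 0.1628. Since Kp = g(X)·P^{1}, P = (Kp/g)^(1/1) = (92.2/0.1628)^(1/1) = 566 kPa.

P = 566 kPa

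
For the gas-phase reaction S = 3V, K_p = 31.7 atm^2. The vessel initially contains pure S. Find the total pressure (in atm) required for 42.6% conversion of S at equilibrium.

P = 5.47 atm

Take 1 mol S as basis and let X be its fractional conversion, so ξ = X.
Mole table: n_S = 1 − X; n_V = 3X.
n_T = Σnᵢ = 1 + 2X.
K_p = p_V^3 / (p_S) with p_i = (n_i/n_T)·P.
At X = 0.426: the mole-fraction product g(X) = Π y_i^ν_i = 1.06. Since K_p = g(X)·P^{2}, P = (K_p/g)^(1/2) = (31.7/1.06)^(1/2) = 5.47 atm.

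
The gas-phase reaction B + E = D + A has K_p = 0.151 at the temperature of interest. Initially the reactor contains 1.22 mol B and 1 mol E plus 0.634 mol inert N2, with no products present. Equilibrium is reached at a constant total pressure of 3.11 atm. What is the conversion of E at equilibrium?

X = 0.309

Let X = conversion of E (basis 1 mol E); extent of reaction ξ = X.
Species balance: n_B = 1.22 − X; n_E = 1 − X; n_D = X; n_A = X; n_I = 0.634 (inert).
Since Δν = 0, n_T = 2.85 throughout.
With p_i = (n_i/n_T)P, K_p = p_D p_A / (p_B p_E).
Equating to 0.151 and solving on 0 < X < 1: X = 0.309.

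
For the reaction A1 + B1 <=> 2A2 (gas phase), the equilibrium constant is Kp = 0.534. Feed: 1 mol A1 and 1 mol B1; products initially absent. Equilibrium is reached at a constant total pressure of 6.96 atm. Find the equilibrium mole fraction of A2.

Let X = conversion of A1 (basis 1 mol A1); extent of reaction ξ = X.
Mole table: n_A1 = 1 − X; n_B1 = 1 − X; n_A2 = 2X.
Since Δν = 0, n_T = 2 throughout.
With p_i = (n_i/n_T)P, Kp = p_A2^2 / (p_A1 p_B1).
This yields a degree-2 equation in X; solving on (0,1), X = 0.268.
Then n_A2 = 0.535, n_T = 2, so y_A2 = 0.268.

y_A2 = 0.268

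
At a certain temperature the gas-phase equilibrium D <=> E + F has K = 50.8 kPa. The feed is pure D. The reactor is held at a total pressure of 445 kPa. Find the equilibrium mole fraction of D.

Take 1 mol D as basis and let X be its fractional conversion, so ξ = X.
Moles: n_D = 1 − X; n_E = X; n_F = X.
Summing: n_T = 1 + X.
y_i = n_i/n_T, p_i = y_i·P. K = p_E p_F / (p_D).
Equating to 50.8 kPa and solving on 0 < X < 1: X = 0.320.
Then n_D = 0.68, n_T = 1.32, so y_D = 0.515.

y_D = 0.515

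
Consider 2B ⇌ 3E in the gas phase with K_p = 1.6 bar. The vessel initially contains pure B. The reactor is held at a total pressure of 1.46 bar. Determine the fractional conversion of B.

X = 0.478

Let X = conversion of B (basis 1 mol B); extent of reaction ξ = 0.5X.
Species balance: n_B = 1 − X; n_E = 1.5X.
Summing: n_T = 1 + 0.5X.
Mole fractions y_i = n_i/n_T; K_p = p_E^3 / (p_B^2) with p_i = y_i·P.
Setting this equal to 1.6 bar and taking the physical root (0 < X < 1) gives X = 0.478.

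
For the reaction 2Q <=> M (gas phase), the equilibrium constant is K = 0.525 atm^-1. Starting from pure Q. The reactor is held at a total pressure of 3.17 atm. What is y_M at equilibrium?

Basis: 1 mol Q initially; let X = conversion of Q. Extent ξ = 0.5X.
Mole table: n_Q = 1 − X; n_M = 0.5X.
n_T = Σnᵢ = 1 − 0.5X.
With p_i = (n_i/n_T)P, K = p_M / (p_Q^2).
This yields a degree-2 equation in X; solving on (0,1), X = 0.639.
Then n_M = 0.319, n_T = 0.681, so y_M = 0.469.

y_M = 0.469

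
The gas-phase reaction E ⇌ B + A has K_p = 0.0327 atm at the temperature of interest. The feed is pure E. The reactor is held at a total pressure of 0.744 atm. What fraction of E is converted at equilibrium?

X = 0.205

Take 1 mol E as basis and let X be its fractional conversion, so ξ = X.
Species balance: n_E = 1 − X; n_B = X; n_A = X.
Summing: n_T = 1 + X.
y_i = n_i/n_T, p_i = y_i·P. K_p = p_B p_A / (p_E).
Substituting and setting equal to 0.0327 atm gives a polynomial in X; the root in (0,1) is X = 0.205.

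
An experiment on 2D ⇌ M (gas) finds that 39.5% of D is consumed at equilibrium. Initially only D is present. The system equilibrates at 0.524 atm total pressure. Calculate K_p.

Let X = conversion of D (basis 1 mol D); extent of reaction ξ = 0.5X.
At extent ξ: n_D = 1 − X; n_M = 0.5X.
Total moles n_T = 1 − 0.5X.
At X = 0.395: n_D = 0.605, n_M = 0.198, n_T = 0.802.
p_i = (n_i/n_T)·P. K_p = p_M / (p_D^2) = 0.826 atm^-1.

K_p = 0.826 atm^-1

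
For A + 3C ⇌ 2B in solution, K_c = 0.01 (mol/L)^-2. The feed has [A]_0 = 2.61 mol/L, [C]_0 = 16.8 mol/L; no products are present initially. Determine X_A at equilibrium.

X = 0.680

Let X = conversion of A; extent ξ = 2.61·X mol/L.
Concentrations: [A] = 2.61 − 2.61X; [C] = 16.8 − 7.83X; [B] = 5.22X.
K_c = [B]^2 / ([A] [C]^3).
This equals 0.01 at X = 0.680 (the root in 0 < X < 1).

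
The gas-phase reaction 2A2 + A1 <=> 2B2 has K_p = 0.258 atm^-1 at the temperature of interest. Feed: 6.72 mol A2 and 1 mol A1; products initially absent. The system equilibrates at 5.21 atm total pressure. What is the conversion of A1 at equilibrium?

X = 0.672

Take 1 mol A1 as basis and let X be its fractional conversion, so ξ = X.
At extent ξ: n_A2 = 6.72 − 2X; n_A1 = 1 − X; n_B2 = 2X.
n_T = Σnᵢ = 7.72 − X.
Mole fractions y_i = n_i/n_T; K_p = p_B2^2 / (p_A2^2 p_A1) with p_i = y_i·P.
Setting this equal to 0.258 atm^-1 and taking the physical root (0 < X < 1) gives X = 0.672.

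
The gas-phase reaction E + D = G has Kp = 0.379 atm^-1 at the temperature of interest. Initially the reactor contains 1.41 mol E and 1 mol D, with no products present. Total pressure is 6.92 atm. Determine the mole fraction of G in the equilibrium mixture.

Let X = conversion of D (basis 1 mol D); extent of reaction ξ = X.
Species balance: n_E = 1.41 − X; n_D = 1 − X; n_G = X.
n_T = Σnᵢ = 2.41 − X.
Mole fractions y_i = n_i/n_T; Kp = p_G / (p_E p_D) with p_i = y_i·P.
Setting this equal to 0.379 atm^-1 and taking the physical root (0 < X < 1) gives X = 0.548.
Then n_G = 0.548, n_T = 1.86, so y_G = 0.295.

y_G = 0.295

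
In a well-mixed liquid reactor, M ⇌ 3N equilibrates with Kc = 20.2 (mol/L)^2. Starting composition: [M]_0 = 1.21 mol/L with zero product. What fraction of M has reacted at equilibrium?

Let X = conversion of M; extent ξ = 1.21·X mol/L.
Concentrations: [M] = 1.21 − 1.21X; [N] = 3.63X.
Kc = [N]^3 / ([M]).
Setting equal to 20.2 and solving for X on (0,1) gives X = 0.593.

X = 0.593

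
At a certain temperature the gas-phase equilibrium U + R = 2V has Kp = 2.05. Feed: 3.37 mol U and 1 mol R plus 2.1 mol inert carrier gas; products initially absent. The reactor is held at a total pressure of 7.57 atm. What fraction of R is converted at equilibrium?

Let X = conversion of R (basis 1 mol R); extent of reaction ξ = X.
At extent ξ: n_U = 3.37 − X; n_R = 1 − X; n_V = 2X; n_I = 2.1 (inert).
n_T stays at 6.47 (no change in mole number).
Mole fractions y_i = n_i/n_T; Kp = p_V^2 / (p_U p_R) with p_i = y_i·P.
This yields a degree-2 equation in X; solving on (0,1), X = 0.673.

X = 0.673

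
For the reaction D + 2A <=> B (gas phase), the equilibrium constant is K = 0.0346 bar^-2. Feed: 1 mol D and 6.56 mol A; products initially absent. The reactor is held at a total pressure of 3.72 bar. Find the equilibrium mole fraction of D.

Take 1 mol D as basis and let X be its fractional conversion, so ξ = X.
Mole table: n_D = 1 − X; n_A = 6.56 − 2X; n_B = X.
n_T = Σnᵢ = 7.56 − 2X.
Mole fractions y_i = n_i/n_T; K = p_B / (p_D p_A^2) with p_i = y_i·P.
This yields a degree-3 equation in X; solving on (0,1), X = 0.261.
Then n_D = 0.739, n_T = 7.04, so y_D = 0.105.

y_D = 0.105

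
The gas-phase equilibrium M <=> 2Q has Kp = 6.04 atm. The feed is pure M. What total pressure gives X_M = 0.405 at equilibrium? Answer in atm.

Basis: 1 mol M initially; let X = conversion of M. Extent ξ = X.
Moles: n_M = 1 − X; n_Q = 2X.
Total moles n_T = 1 + X.
Kp = p_Q^2 / (p_M) with p_i = (n_i/n_T)·P.
At X = 0.405: the mole-fraction product g(X) = Π y_i^ν_i = 0.7848. Since Kp = g(X)·P^{1}, P = (Kp/g)^(1/1) = (6.04/0.7848)^(1/1) = 7.7 atm.

P = 7.7 atm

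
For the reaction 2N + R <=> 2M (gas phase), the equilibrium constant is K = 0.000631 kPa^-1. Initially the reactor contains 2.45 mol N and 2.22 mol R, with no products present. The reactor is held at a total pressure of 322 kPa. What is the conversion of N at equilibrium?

X = 0.231

Let X = conversion of N (basis 2.45 mol N); extent of reaction ξ = 1.23X.
At extent ξ: n_N = 2.45 − 2.45X; n_R = 2.22 − 1.23X; n_M = 2.45X.
Summing: n_T = 4.67 − 1.23X.
With p_i = (n_i/n_T)P, K = p_M^2 / (p_N^2 p_R).
Substituting and setting equal to 0.000631 kPa^-1 gives a polynomial in X; the root in (0,1) is X = 0.231.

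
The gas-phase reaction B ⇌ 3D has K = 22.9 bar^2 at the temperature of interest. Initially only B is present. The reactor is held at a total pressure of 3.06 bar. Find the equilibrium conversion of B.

Basis: 1 mol B initially; let X = conversion of B. Extent ξ = X.
At extent ξ: n_B = 1 − X; n_D = 3X.
n_T = Σnᵢ = 1 + 2X.
With p_i = (n_i/n_T)P, K = p_D^3 / (p_B).
Substituting and setting equal to 22.9 bar^2 gives a polynomial in X; the root in (0,1) is X = 0.563.

X = 0.563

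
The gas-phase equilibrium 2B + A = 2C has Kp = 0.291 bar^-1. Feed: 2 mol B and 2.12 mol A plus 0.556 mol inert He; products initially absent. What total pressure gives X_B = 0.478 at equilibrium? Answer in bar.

P = 7.37 bar

Basis: 2 mol B initially; let X = conversion of B. Extent ξ = X.
At extent ξ: n_B = 2 − 2X; n_A = 2.12 − X; n_C = 2X; n_I = 0.556 (inert).
n_T = Σnᵢ = 4.68 − X.
Kp = p_C^2 / (p_B^2 p_A) with p_i = (n_i/n_T)·P.
At X = 0.478: the mole-fraction product g(X) = Π y_i^ν_i = 2.144. Since Kp = g(X)·P^{-1}, P = (g/Kp)^(1/1) = (2.144/0.291)^(1/1) = 7.37 bar.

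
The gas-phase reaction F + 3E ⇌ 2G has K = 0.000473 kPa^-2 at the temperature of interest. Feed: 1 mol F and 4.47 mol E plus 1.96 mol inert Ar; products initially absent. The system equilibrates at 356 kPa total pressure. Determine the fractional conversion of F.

Basis: 1 mol F initially; let X = conversion of F. Extent ξ = X.
Species balance: n_F = 1 − X; n_E = 4.47 − 3X; n_G = 2X; n_I = 1.96 (inert).
n_T = Σnᵢ = 7.43 − 2X.
y_i = n_i/n_T, p_i = y_i·P. K = p_G^2 / (p_F p_E^3).
Setting this equal to 0.000473 kPa^-2 and taking the physical root (0 < X < 1) gives X = 0.818.

X = 0.818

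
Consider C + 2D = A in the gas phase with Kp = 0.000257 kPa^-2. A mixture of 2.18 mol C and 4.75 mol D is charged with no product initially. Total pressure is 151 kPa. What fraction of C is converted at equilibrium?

X = 0.593

Take 2.18 mol C as basis and let X be its fractional conversion, so ξ = 2.18X.
At extent ξ: n_C = 2.18 − 2.18X; n_D = 4.75 − 4.36X; n_A = 2.18X.
Summing: n_T = 6.93 − 4.36X.
Mole fractions y_i = n_i/n_T; Kp = p_A / (p_C p_D^2) with p_i = y_i·P.
Substituting and setting equal to 0.000257 kPa^-2 gives a polynomial in X; the root in (0,1) is X = 0.593.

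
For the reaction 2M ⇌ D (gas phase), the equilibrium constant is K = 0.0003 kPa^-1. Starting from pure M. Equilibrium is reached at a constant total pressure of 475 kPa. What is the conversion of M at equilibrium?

Take 1 mol M as basis and let X be its fractional conversion, so ξ = 0.5X.
Moles: n_M = 1 − X; n_D = 0.5X.
n_T = Σnᵢ = 1 − 0.5X.
With p_i = (n_i/n_T)P, K = p_D / (p_M^2).
This yields a degree-2 equation in X; solving on (0,1), X = 0.202.

X = 0.202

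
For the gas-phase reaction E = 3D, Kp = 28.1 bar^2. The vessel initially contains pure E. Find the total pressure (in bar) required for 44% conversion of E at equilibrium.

P = 4.92 bar

Basis: 1 mol E initially; let X = conversion of E. Extent ξ = X.
Species balance: n_E = 1 − X; n_D = 3X.
Summing: n_T = 1 + 2X.
Kp = p_D^3 / (p_E) with p_i = (n_i/n_T)·P.
At X = 0.44: the mole-fraction product g(X) = Π y_i^ν_i = 1.162. Since Kp = g(X)·P^{2}, P = (Kp/g)^(1/2) = (28.1/1.162)^(1/2) = 4.92 bar.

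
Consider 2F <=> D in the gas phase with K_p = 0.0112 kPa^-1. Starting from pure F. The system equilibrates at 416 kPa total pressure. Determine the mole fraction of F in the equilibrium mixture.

y_F = 0.368

Basis: 1 mol F initially; let X = conversion of F. Extent ξ = 0.5X.
Moles: n_F = 1 − X; n_D = 0.5X.
n_T = Σnᵢ = 1 − 0.5X.
With p_i = (n_i/n_T)P, K_p = p_D / (p_F^2).
Substituting and setting equal to 0.0112 kPa^-1 gives a polynomial in X; the root in (0,1) is X = 0.774.
Then n_F = 0.226, n_T = 0.613, so y_F = 0.368.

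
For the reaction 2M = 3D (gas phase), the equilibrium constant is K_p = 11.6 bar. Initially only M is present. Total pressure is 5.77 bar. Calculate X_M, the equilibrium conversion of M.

Let X = conversion of M (basis 1 mol M); extent of reaction ξ = 0.5X.
Mole table: n_M = 1 − X; n_D = 1.5X.
n_T = Σnᵢ = 1 + 0.5X.
y_i = n_i/n_T, p_i = y_i·P. K_p = p_D^3 / (p_M^2).
Setting this equal to 11.6 bar and taking the physical root (0 < X < 1) gives X = 0.542.

X = 0.542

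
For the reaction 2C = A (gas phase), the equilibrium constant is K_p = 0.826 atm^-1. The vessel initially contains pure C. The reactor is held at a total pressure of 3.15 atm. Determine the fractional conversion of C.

Let X = conversion of C (basis 1 mol C); extent of reaction ξ = 0.5X.
Mole table: n_C = 1 − X; n_A = 0.5X.
Summing: n_T = 1 − 0.5X.
y_i = n_i/n_T, p_i = y_i·P. K_p = p_A / (p_C^2).
This yields a degree-2 equation in X; solving on (0,1), X = 0.704.

X = 0.704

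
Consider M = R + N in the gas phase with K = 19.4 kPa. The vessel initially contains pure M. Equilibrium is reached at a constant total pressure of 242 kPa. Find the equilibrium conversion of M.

Let X = conversion of M (basis 1 mol M); extent of reaction ξ = X.
At extent ξ: n_M = 1 − X; n_R = X; n_N = X.
Summing: n_T = 1 + X.
With p_i = (n_i/n_T)P, K = p_R p_N / (p_M).
Substituting and setting equal to 19.4 kPa gives a polynomial in X; the root in (0,1) is X = 0.272.

X = 0.272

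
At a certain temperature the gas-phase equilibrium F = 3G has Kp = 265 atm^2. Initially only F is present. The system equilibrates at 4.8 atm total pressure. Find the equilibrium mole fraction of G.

y_G = 0.930

Take 1 mol F as basis and let X be its fractional conversion, so ξ = X.
Mole table: n_F = 1 − X; n_G = 3X.
Summing: n_T = 1 + 2X.
y_i = n_i/n_T, p_i = y_i·P. Kp = p_G^3 / (p_F).
Setting this equal to 265 atm^2 and taking the physical root (0 < X < 1) gives X = 0.816.
Then n_G = 2.45, n_T = 2.63, so y_G = 0.930.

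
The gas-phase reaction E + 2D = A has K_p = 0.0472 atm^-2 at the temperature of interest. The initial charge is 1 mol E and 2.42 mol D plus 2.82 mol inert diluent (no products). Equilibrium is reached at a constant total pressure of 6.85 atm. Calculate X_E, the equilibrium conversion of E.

X = 0.208

Let X = conversion of E (basis 1 mol E); extent of reaction ξ = X.
Species balance: n_E = 1 − X; n_D = 2.42 − 2X; n_A = X; n_I = 2.82 (inert).
n_T = Σnᵢ = 6.24 − 2X.
With p_i = (n_i/n_T)P, K_p = p_A / (p_E p_D^2).
Equating to 0.0472 atm^-2 and solving on 0 < X < 1: X = 0.208.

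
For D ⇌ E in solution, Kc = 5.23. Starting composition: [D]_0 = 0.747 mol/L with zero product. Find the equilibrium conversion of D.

Let X = conversion of D; extent ξ = 0.747·X mol/L.
Concentrations: [D] = 0.747 − 0.747X; [E] = 0.747X.
Kc = [E] / ([D]).
Solving Kc = 5.23 for X ∈ (0,1): X = 0.839.

X = 0.839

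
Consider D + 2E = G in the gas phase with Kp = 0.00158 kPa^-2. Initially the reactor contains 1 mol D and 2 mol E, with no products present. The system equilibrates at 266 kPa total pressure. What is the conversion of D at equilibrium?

X = 0.853

Basis: 1 mol D initially; let X = conversion of D. Extent ξ = X.
At extent ξ: n_D = 1 − X; n_E = 2 − 2X; n_G = X.
Summing: n_T = 3 − 2X.
y_i = n_i/n_T, p_i = y_i·P. Kp = p_G / (p_D p_E^2).
Setting this equal to 0.00158 kPa^-2 and taking the physical root (0 < X < 1) gives X = 0.853.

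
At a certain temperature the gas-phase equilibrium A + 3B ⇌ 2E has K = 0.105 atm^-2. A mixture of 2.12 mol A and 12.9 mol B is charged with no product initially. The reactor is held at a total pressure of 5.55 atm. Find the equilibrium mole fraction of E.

y_E = 0.244

Basis: 2.12 mol A initially; let X = conversion of A. Extent ξ = 2.12X.
Species balance: n_A = 2.12 − 2.12X; n_B = 12.9 − 6.36X; n_E = 4.24X.
Total moles n_T = 15 − 4.24X.
Mole fractions y_i = n_i/n_T; K = p_E^2 / (p_A p_B^3) with p_i = y_i·P.
Setting this equal to 0.105 atm^-2 and taking the physical root (0 < X < 1) gives X = 0.696.
Then n_E = 2.95, n_T = 12.1, so y_E = 0.244.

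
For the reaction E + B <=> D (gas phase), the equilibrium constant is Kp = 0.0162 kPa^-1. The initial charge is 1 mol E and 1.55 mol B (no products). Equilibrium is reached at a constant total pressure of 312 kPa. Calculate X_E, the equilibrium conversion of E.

Take 1 mol E as basis and let X be its fractional conversion, so ξ = X.
Moles: n_E = 1 − X; n_B = 1.55 − X; n_D = X.
Summing: n_T = 2.55 − X.
Mole fractions y_i = n_i/n_T; Kp = p_D / (p_E p_B) with p_i = y_i·P.
Substituting and setting equal to 0.0162 kPa^-1 gives a polynomial in X; the root in (0,1) is X = 0.699.

X = 0.699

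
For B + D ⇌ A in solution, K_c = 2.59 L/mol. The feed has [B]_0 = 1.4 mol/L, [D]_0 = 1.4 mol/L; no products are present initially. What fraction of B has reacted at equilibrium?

Let X = conversion of B; extent ξ = 1.4·X mol/L.
Concentrations: [B] = 1.4 − 1.4X; [D] = 1.4 − 1.4X; [A] = 1.4X.
K_c = [A] / ([B] [D]).
This equals 2.59 at X = 0.595 (the root in 0 < X < 1).

X = 0.595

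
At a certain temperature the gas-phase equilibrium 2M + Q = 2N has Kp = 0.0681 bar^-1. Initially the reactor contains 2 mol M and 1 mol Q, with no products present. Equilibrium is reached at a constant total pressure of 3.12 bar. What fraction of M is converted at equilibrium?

X = 0.198

Take 2 mol M as basis and let X be its fractional conversion, so ξ = X.
At extent ξ: n_M = 2 − 2X; n_Q = 1 − X; n_N = 2X.
Total moles n_T = 3 − X.
y_i = n_i/n_T, p_i = y_i·P. Kp = p_N^2 / (p_M^2 p_Q).
Setting this equal to 0.0681 bar^-1 and taking the physical root (0 < X < 1) gives X = 0.198.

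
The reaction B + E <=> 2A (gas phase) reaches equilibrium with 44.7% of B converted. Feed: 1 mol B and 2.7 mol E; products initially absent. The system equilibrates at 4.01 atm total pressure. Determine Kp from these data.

Take 1 mol B as basis and let X be its fractional conversion, so ξ = X.
Species balance: n_B = 1 − X; n_E = 2.7 − X; n_A = 2X.
Since Δν = 0, n_T = 3.7 throughout.
At X = 0.447: n_B = 0.553, n_E = 2.25, n_A = 0.894, n_T = 3.7.
p_i = (n_i/n_T)·P. Kp = p_A^2 / (p_B p_E) = 0.641.

Kp = 0.641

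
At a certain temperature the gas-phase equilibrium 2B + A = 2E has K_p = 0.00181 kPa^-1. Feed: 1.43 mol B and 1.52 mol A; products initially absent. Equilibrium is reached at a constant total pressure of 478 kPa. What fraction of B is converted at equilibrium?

Let X = conversion of B (basis 1.43 mol B); extent of reaction ξ = 0.715X.
At extent ξ: n_B = 1.43 − 1.43X; n_A = 1.52 − 0.715X; n_E = 1.43X.
n_T = Σnᵢ = 2.95 − 0.715X.
Mole fractions y_i = n_i/n_T; K_p = p_E^2 / (p_B^2 p_A) with p_i = y_i·P.
Setting this equal to 0.00181 kPa^-1 and taking the physical root (0 < X < 1) gives X = 0.388.

X = 0.388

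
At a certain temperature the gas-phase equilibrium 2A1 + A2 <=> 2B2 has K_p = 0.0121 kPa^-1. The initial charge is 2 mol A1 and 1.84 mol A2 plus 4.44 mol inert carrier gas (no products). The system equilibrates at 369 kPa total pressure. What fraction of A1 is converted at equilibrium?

Let X = conversion of A1 (basis 2 mol A1); extent of reaction ξ = X.
Species balance: n_A1 = 2 − 2X; n_A2 = 1.84 − X; n_B2 = 2X; n_I = 4.44 (inert).
Summing: n_T = 8.28 − X.
y_i = n_i/n_T, p_i = y_i·P. K_p = p_B2^2 / (p_A1^2 p_A2).
Equating to 0.0121 kPa^-1 and solving on 0 < X < 1: X = 0.470.

X = 0.470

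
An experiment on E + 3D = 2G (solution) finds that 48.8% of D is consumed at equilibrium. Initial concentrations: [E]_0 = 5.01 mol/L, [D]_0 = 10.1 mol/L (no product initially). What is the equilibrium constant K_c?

K_c = 0.0232 (mol/L)^-2

Let X = conversion of D.
Concentrations: [E] = 5.01 − 3.37X; [D] = 10.1 − 10.1X; [G] = 6.73X.
At X = 0.488: [E] = 3.37, [D] = 5.17, [G] = 3.29.
K_c = [G]^2 / ([E] [D]^3) = 0.0232 (mol/L)^-2.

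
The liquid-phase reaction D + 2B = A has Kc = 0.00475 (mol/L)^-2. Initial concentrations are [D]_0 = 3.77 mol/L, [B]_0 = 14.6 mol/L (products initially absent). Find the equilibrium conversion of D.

Let X = conversion of D; extent ξ = 3.77·X mol/L.
Concentrations: [D] = 3.77 − 3.77X; [B] = 14.6 − 7.54X; [A] = 3.77X.
Kc = [A] / ([D] [B]^2).
Equating to 0.00475 (mol/L)^-2: the physical root is X = 0.392.

X = 0.392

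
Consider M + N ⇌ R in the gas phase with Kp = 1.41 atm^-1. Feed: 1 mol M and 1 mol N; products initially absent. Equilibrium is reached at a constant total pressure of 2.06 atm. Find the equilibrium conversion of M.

Take 1 mol M as basis and let X be its fractional conversion, so ξ = X.
At extent ξ: n_M = 1 − X; n_N = 1 − X; n_R = X.
Summing: n_T = 2 − X.
Mole fractions y_i = n_i/n_T; Kp = p_R / (p_M p_N) with p_i = y_i·P.
Equating to 1.41 atm^-1 and solving on 0 < X < 1: X = 0.494.

X = 0.494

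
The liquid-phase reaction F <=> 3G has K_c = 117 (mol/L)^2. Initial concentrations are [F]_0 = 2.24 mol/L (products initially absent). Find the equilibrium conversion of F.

Let X = conversion of F; extent ξ = 2.24·X mol/L.
Concentrations: [F] = 2.24 − 2.24X; [G] = 6.72X.
K_c = [G]^3 / ([F]).
Equating to 117 (mol/L)^2: the physical root is X = 0.663.

X = 0.663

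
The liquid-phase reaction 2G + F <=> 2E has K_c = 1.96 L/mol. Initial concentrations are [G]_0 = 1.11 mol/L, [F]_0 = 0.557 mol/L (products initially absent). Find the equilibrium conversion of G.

X = 0.439

Let X = conversion of G; extent ξ = 1.11X/2 mol/L.
Concentrations: [G] = 1.11 − 1.11X; [F] = 0.557 − 0.555X; [E] = 1.11X.
K_c = [E]^2 / ([G]^2 [F]).
Setting equal to 1.96 and solving for X on (0,1) gives X = 0.439.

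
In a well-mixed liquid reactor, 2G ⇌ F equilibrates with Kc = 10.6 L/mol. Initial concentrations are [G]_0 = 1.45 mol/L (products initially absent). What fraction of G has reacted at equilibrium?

X = 0.835

Let X = conversion of G; extent ξ = 1.45X/2 mol/L.
Concentrations: [G] = 1.45 − 1.45X; [F] = 0.725X.
Kc = [F] / ([G]^2).
Equating to 10.6 L/mol: the physical root is X = 0.835.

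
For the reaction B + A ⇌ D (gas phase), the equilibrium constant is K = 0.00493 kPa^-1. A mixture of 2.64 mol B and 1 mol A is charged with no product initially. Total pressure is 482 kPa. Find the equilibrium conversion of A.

X = 0.614

Let X = conversion of A (basis 1 mol A); extent of reaction ξ = X.
Species balance: n_B = 2.64 − X; n_A = 1 − X; n_D = X.
Summing: n_T = 3.64 − X.
With p_i = (n_i/n_T)P, K = p_D / (p_B p_A).
Substituting and setting equal to 0.00493 kPa^-1 gives a polynomial in X; the root in (0,1) is X = 0.614.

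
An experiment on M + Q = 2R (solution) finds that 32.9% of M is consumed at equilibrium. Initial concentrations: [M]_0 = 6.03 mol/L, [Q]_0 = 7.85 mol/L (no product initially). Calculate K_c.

Let X = conversion of M.
Concentrations: [M] = 6.03 − 6.03X; [Q] = 7.85 − 6.03X; [R] = 12.1X.
At X = 0.329: [M] = 4.05, [Q] = 5.87, [R] = 3.97.
K_c = [R]^2 / ([M] [Q]) = 0.663.

K_c = 0.663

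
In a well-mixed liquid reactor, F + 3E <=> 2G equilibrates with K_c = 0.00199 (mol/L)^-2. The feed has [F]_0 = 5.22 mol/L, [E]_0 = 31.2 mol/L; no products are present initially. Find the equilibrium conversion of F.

X = 0.612

Let X = conversion of F; extent ξ = 5.22·X mol/L.
Concentrations: [F] = 5.22 − 5.22X; [E] = 31.2 − 15.7X; [G] = 10.4X.
K_c = [G]^2 / ([F] [E]^3).
This equals 0.00199 at X = 0.612 (the root in 0 < X < 1).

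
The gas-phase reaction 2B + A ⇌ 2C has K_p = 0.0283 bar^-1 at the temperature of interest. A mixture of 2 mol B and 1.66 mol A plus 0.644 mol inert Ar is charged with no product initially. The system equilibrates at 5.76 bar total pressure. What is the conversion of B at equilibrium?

Let X = conversion of B (basis 2 mol B); extent of reaction ξ = X.
Moles: n_B = 2 − 2X; n_A = 1.66 − X; n_C = 2X; n_I = 0.644 (inert).
n_T = Σnᵢ = 4.3 − X.
With p_i = (n_i/n_T)P, K_p = p_C^2 / (p_B^2 p_A).
Substituting and setting equal to 0.0283 bar^-1 gives a polynomial in X; the root in (0,1) is X = 0.194.

X = 0.194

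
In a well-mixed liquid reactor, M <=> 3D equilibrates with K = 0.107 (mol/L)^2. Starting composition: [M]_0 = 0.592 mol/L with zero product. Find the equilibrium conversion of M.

Let X = conversion of M; extent ξ = 0.592·X mol/L.
Concentrations: [M] = 0.592 − 0.592X; [D] = 1.78X.
K = [D]^3 / ([M]).
Equating to 0.107 (mol/L)^2: the physical root is X = 0.208.

X = 0.208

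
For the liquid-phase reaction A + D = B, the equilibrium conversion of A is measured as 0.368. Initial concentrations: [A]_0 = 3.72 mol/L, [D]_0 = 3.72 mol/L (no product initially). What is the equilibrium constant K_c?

K_c = 0.248 L/mol

Let X = conversion of A.
Concentrations: [A] = 3.72 − 3.72X; [D] = 3.72 − 3.72X; [B] = 3.72X.
At X = 0.368: [A] = 2.35, [D] = 2.35, [B] = 1.37.
K_c = [B] / ([A] [D]) = 0.248 L/mol.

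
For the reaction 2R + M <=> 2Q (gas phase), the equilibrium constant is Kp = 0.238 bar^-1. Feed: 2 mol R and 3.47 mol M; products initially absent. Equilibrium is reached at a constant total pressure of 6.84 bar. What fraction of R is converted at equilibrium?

Let X = conversion of R (basis 2 mol R); extent of reaction ξ = X.
At extent ξ: n_R = 2 − 2X; n_M = 3.47 − X; n_Q = 2X.
Total moles n_T = 5.47 − X.
Mole fractions y_i = n_i/n_T; Kp = p_Q^2 / (p_R^2 p_M) with p_i = y_i·P.
Equating to 0.238 bar^-1 and solving on 0 < X < 1: X = 0.497.

X = 0.497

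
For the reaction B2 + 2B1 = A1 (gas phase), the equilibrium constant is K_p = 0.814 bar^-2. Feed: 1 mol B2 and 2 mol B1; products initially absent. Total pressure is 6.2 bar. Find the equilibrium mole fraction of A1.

y_A1 = 0.518

Take 1 mol B2 as basis and let X be its fractional conversion, so ξ = X.
Mole table: n_B2 = 1 − X; n_B1 = 2 − 2X; n_A1 = X.
Total moles n_T = 3 − 2X.
With p_i = (n_i/n_T)P, K_p = p_A1 / (p_B2 p_B1^2).
Substituting and setting equal to 0.814 bar^-2 gives a polynomial in X; the root in (0,1) is X = 0.763.
Then n_A1 = 0.763, n_T = 1.47, so y_A1 = 0.518.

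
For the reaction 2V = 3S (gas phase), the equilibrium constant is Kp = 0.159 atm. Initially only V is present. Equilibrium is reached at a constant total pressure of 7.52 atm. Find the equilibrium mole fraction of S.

Take 1 mol V as basis and let X be its fractional conversion, so ξ = 0.5X.
At extent ξ: n_V = 1 − X; n_S = 1.5X.
Summing: n_T = 1 + 0.5X.
y_i = n_i/n_T, p_i = y_i·P. Kp = p_S^3 / (p_V^2).
Equating to 0.159 atm and solving on 0 < X < 1: X = 0.168.
Then n_S = 0.251, n_T = 1.08, so y_S = 0.232.

y_S = 0.232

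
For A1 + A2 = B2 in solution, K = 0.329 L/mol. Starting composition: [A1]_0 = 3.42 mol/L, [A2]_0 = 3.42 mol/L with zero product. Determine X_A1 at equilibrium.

X = 0.402

Let X = conversion of A1; extent ξ = 3.42·X mol/L.
Concentrations: [A1] = 3.42 − 3.42X; [A2] = 3.42 − 3.42X; [B2] = 3.42X.
K = [B2] / ([A1] [A2]).
This equals 0.329 at X = 0.402 (the root in 0 < X < 1).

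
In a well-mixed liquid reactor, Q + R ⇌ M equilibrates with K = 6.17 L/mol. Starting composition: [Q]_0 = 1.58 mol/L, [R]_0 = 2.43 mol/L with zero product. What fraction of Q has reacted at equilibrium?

X = 0.867

Let X = conversion of Q; extent ξ = 1.58·X mol/L.
Concentrations: [Q] = 1.58 − 1.58X; [R] = 2.43 − 1.58X; [M] = 1.58X.
K = [M] / ([Q] [R]).
Equating to 6.17 L/mol: the physical root is X = 0.867.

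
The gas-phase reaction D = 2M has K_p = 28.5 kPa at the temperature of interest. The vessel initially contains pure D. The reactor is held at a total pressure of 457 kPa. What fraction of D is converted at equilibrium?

X = 0.124

Basis: 1 mol D initially; let X = conversion of D. Extent ξ = X.
Moles: n_D = 1 − X; n_M = 2X.
Summing: n_T = 1 + X.
Mole fractions y_i = n_i/n_T; K_p = p_M^2 / (p_D) with p_i = y_i·P.
Substituting and setting equal to 28.5 kPa gives a polynomial in X; the root in (0,1) is X = 0.124.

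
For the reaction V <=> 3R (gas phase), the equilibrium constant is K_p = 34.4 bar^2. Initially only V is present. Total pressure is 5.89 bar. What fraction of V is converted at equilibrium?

Take 1 mol V as basis and let X be its fractional conversion, so ξ = X.
Mole table: n_V = 1 − X; n_R = 3X.
Total moles n_T = 1 + 2X.
With p_i = (n_i/n_T)P, K_p = p_R^3 / (p_V).
Substituting and setting equal to 34.4 bar^2 gives a polynomial in X; the root in (0,1) is X = 0.416.

X = 0.416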